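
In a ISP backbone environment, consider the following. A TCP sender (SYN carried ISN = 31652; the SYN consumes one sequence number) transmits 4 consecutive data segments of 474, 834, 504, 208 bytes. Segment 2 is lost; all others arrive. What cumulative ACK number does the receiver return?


SYN uses sequence number 31652; first data byte = ISN + 1 = 31653.
Segment 1: SEQ = 31653, len = 474 B, covers [31653, 32126]
Segment 2: SEQ = 32127, len = 834 B, covers [32127, 32960] [LOST]
Segment 3: SEQ = 32961, len = 504 B, covers [32961, 33464]
Segment 4: SEQ = 33465, len = 208 B, covers [33465, 33672]
In-order data received: bytes [31653, 32126] (segments 1..1).
Segment 2 missing -> gap begins at byte 32127; later segments buffered out of order.
Cumulative ACK = next expected in-order byte = 31653 + 474 = 32127

32127


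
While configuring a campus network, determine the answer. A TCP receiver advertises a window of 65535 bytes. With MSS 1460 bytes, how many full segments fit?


Given: RWND = 65535 bytes, MSS = 1460 bytes
Full segments = floor(RWND / MSS)
Full segments = floor(65535 / 1460)
Full segments = floor(44.887) = 44

44


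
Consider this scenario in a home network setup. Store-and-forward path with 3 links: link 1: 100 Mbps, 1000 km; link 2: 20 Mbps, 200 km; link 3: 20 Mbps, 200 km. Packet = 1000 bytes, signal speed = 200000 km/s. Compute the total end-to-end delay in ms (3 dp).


Packet = 1000 bytes = 8000 bits. Store-and-forward: sum (t_trans + t_prop) per link.
Link 1: t_trans = 8000/(100*10^6) s = 0.0800 ms; t_prop = 1000/200000 s = 5.0000 ms; subtotal = 5.0800 ms
Link 2: t_trans = 8000/(20*10^6) s = 0.4000 ms; t_prop = 200/200000 s = 1.0000 ms; subtotal = 1.4000 ms
Link 3: t_trans = 8000/(20*10^6) s = 0.4000 ms; t_prop = 200/200000 s = 1.0000 ms; subtotal = 1.4000 ms
End-to-end = 5.0800 + 1.4000 + 1.4000 = 7.8800 ms -> 7.880 ms (3 dp)

7.880


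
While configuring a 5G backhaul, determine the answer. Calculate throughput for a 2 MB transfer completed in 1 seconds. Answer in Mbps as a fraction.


Given: file = 2 MB, time = 1 s
File in Mb = 2 * 8 = 16 Mb
Throughput = 16 / 1 Mbps
Throughput = 16 Mbps

16


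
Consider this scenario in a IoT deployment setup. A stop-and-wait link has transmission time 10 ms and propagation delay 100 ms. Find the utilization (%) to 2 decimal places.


Given: Ttrans = 10 ms, Tprop = 100 ms
RTT = 2 * Tprop = 2 * 100 = 200 ms
U = Ttrans / (Ttrans + RTT)
U = 10 / (10 + 200)
U = 10 / 210 = 0.047619
U% = 4.76%

4.76


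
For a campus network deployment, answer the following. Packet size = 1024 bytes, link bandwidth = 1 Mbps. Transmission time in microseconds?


Given: packet = 1024 bytes, bandwidth = 1 Mbps
Packet in bits = 1024 * 8 = 8192 bits
Bandwidth = 1 * 10^6 = 1000000 bps
Time = 8192 / 1000000 seconds
Time in us = 8192 * 10^6 / 1000000 = 8192

8192


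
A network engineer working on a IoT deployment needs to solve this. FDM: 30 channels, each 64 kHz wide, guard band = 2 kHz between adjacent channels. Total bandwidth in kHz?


Given: 30 channels, 64 kHz each, guard = 2 kHz
Channel bandwidth = 30 * 64 = 1920 kHz
Guard bands = 29 gaps * 2 kHz = 58 kHz
Total = 1920 + 58 = 1978 kHz

1978


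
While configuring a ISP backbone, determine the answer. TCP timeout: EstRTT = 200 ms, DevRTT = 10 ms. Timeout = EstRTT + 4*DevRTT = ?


Given: EstRTT = 200 ms, DevRTT = 10 ms
Timeout = EstRTT + 4 * DevRTT
4 * DevRTT = 4 * 10 = 40
Timeout = 200 + 40 = 240 ms

240


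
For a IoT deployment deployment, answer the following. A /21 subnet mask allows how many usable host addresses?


Given: subnet mask /21
Host bits = 32 - 21 = 11
Total addresses = 2^11 = 2048
Usable hosts = 2048 - 2 (network + broadcast) = 2046

2046


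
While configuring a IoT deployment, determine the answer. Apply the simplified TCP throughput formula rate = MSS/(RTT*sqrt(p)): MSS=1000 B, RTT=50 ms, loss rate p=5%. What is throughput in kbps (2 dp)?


Given: MSS = 1000 bytes, RTT = 50 ms, loss = 5%
RTT in seconds = 50 / 1000 = 0.05
Loss rate = 5% = 0.05
sqrt(loss) = sqrt(0.05) = 0.223606797750
Throughput (bytes/s) = 1000 / (0.05 * 0.223606797750) = 89442.7191
Throughput (kbps) = 89442.7191 * 8 / 1000 = 715.541753 -> 715.54 kbps (2 dp)

715.54


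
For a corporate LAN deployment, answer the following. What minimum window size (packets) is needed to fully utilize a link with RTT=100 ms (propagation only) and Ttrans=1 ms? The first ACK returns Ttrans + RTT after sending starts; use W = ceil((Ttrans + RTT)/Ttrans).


Given: Ttrans = 1 ms, RTT = 100 ms (= 2 * Tprop, Tprop = 50 ms)
Time until first ACK returns = Ttrans + RTT = 1 + 100 = 101 ms
Need W * Ttrans >= Ttrans + RTT  ->  W >= (Ttrans + RTT) / Ttrans
(Ttrans + RTT) / Ttrans = 101 / 1 = 101
W_min = ceil(101) = 101

101


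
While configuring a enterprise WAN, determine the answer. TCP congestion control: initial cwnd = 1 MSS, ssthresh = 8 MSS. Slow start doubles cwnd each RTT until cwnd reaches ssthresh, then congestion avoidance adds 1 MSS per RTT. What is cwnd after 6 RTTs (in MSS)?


RTT 0: cwnd = 1 MSS (initial)
RTT 1: cwnd = 2 MSS (slow start, doubled)
RTT 2: cwnd = 4 MSS (slow start, doubled)
RTT 3: cwnd = 8 MSS (slow start, doubled)
RTT 4: cwnd = 9 MSS (congestion avoidance, +1)
RTT 5: cwnd = 10 MSS (congestion avoidance, +1)
RTT 6: cwnd = 11 MSS (congestion avoidance, +1)

11


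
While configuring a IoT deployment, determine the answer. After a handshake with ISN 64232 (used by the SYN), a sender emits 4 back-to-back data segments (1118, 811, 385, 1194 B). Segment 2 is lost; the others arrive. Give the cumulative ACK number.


SYN uses sequence number 64232; first data byte = ISN + 1 = 64233.
Segment 1: SEQ = 64233, len = 1118 B, covers [64233, 65350]
Segment 2: SEQ = 65351, len = 811 B, covers [65351, 66161] [LOST]
Segment 3: SEQ = 66162, len = 385 B, covers [66162, 66546]
Segment 4: SEQ = 66547, len = 1194 B, covers [66547, 67740]
In-order data received: bytes [64233, 65350] (segments 1..1).
Segment 2 missing -> gap begins at byte 65351; later segments buffered out of order.
Cumulative ACK = next expected in-order byte = 64233 + 1118 = 65351

65351


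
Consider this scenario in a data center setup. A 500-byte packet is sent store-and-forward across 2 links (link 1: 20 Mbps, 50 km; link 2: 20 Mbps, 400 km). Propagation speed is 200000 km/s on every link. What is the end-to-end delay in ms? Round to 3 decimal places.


Packet = 500 bytes = 4000 bits. Store-and-forward: sum (t_trans + t_prop) per link.
Link 1: t_trans = 4000/(20*10^6) s = 0.2000 ms; t_prop = 50/200000 s = 0.2500 ms; subtotal = 0.4500 ms
Link 2: t_trans = 4000/(20*10^6) s = 0.2000 ms; t_prop = 400/200000 s = 2.0000 ms; subtotal = 2.2000 ms
End-to-end = 0.4500 + 2.2000 = 2.6500 ms -> 2.650 ms (3 dp)

2.650


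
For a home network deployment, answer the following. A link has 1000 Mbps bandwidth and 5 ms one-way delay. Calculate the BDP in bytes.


Given: bandwidth = 1000 Mbps, delay = 5 ms
BDP in bits = 1000 * 10^6 * 5 / 1000
BDP in bits = 5000000
BDP in bytes = 5000000 / 8 = 625000

625000


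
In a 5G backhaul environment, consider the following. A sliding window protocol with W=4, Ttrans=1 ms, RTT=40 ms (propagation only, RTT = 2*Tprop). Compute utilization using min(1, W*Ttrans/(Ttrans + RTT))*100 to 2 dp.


Given: W = 4, Ttrans = 1 ms, RTT = 40 ms (= 2 * Tprop, Tprop = 20 ms)
Cycle time = Ttrans + RTT = 1 + 40 = 41 ms (first packet sent until its ACK returns)
W * Ttrans = 4 * 1 = 4 ms of sending per cycle
W * Ttrans / (Ttrans + RTT) = 4 / 41 = 0.097561
U = min(1, 0.097561) = 0.097561
U% = 9.76%

9.76


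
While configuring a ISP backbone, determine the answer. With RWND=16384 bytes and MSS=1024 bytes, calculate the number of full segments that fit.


Given: RWND = 16384 bytes, MSS = 1024 bytes
Full segments = floor(RWND / MSS)
Full segments = floor(16384 / 1024)
Full segments = floor(16.0) = 16

16


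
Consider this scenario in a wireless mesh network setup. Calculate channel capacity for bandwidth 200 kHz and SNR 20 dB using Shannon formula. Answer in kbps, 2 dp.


Given: B = 200 kHz, SNR = 20 dB
SNR linear = 10^(20/10) = 100
1 + SNR = 101
log2(101) = 6.6582114828
C = 200 * 1000 * 6.6582114828 = 1331642.2966 bps
C = 1331.642297 kbps -> 1331.64 kbps (2 dp)

1331.64


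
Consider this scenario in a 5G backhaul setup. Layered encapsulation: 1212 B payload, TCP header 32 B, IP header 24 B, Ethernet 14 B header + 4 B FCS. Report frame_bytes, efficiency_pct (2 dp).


TCP segment = 1212 + 32 = 1244 B
IP packet = 1244 + 24 = 1268 B
Ethernet frame = 1268 + 14 + 4 = 1286 B
Efficiency = app / frame = 1212 / 1286 = 0.942457 = 94.2457% -> 94.25% (2 dp)

1286, 94.25


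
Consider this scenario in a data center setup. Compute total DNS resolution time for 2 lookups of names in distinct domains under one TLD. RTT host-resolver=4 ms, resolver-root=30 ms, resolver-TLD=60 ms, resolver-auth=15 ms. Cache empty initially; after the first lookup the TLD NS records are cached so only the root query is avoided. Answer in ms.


Lookup 1 (cold cache): local + root + TLD + auth = 4 + 30 + 60 + 15 = 109 ms
Lookups 2..2 (TLD NS cached -> skip root; new domain -> still ask TLD and auth): local + TLD + auth = 4 + 60 + 15 = 79 ms each
Remaining 1 lookups: 1 * 79 = 79 ms
Total = 109 + 79 = 188 ms

188


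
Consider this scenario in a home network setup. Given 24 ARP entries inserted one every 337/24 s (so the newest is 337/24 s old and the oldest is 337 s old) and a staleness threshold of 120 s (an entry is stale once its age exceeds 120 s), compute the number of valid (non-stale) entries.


Ages are k * 337/24 s for k = 1..24 (spacing = 14.0417 s).
Entry k is valid iff k * 337/24 <= 120 iff k <= 24 * 120 / 337 = 8.5460
n_valid = floor(8.5460) = 8
(n_stale = 24 - 8 = 16)

8


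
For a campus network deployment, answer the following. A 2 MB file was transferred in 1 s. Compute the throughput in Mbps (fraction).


Given: file = 2 MB, time = 1 s
File in Mb = 2 * 8 = 16 Mb
Throughput = 16 / 1 Mbps
Throughput = 16 Mbps

16


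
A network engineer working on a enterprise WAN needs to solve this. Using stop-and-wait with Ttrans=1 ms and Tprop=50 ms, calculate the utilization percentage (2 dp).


Given: Ttrans = 1 ms, Tprop = 50 ms
RTT = 2 * Tprop = 2 * 50 = 100 ms
U = Ttrans / (Ttrans + RTT)
U = 1 / (1 + 100)
U = 1 / 101 = 0.009901
U% = 0.99%

0.99


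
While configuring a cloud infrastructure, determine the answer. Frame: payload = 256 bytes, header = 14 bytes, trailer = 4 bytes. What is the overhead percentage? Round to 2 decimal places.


Given: payload = 256 B, header = 14 B, trailer = 4 B
Overhead bytes = header + trailer = 14 + 4 = 18
Total frame = payload + overhead = 256 + 18 = 274
Overhead % = 18 / 274 * 100 = 6.5693% -> 6.57% (2 dp)

6.57


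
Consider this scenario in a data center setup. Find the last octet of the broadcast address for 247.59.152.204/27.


Given: IP = 247.59.152.204, prefix = /27
Host bits = 32 - 27 = 5
Network last octet = 204 AND mask = 192
Host part size = 2^5 - 1 = 31
Broadcast last octet = 192 OR 31 = 223

223


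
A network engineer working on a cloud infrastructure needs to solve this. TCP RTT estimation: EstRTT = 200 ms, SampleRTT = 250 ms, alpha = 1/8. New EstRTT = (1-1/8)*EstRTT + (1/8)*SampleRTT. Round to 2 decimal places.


Given: EstRTT = 200 ms, SampleRTT = 250 ms, alpha = 1/8
New EstRTT = (1 - alpha) * EstRTT + alpha * SampleRTT
(7/8) * 200 = 175
(1/8) * 250 = 31.25
New EstRTT = 175 + 31.25 = 206.25 ms -> 206.25 ms (2 dp)

206.25


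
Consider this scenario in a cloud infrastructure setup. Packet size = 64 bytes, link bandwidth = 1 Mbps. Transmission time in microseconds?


Given: packet = 64 bytes, bandwidth = 1 Mbps
Packet in bits = 64 * 8 = 512 bits
Bandwidth = 1 * 10^6 = 1000000 bps
Time = 512 / 1000000 seconds
Time in us = 512 * 10^6 / 1000000 = 512

512


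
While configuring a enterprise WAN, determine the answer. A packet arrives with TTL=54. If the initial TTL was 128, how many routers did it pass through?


Given: initial TTL = 128, received TTL = 54
Hops = initial TTL - received TTL
Hops = 128 - 54 = 74

74


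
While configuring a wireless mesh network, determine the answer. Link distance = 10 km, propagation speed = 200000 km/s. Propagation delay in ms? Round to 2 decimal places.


Given: distance = 10 km, speed = 200000 km/s
Delay = distance / speed = 10 / 200000 seconds
Delay in ms = 10 * 1000 / 200000
Delay = 0.0500 ms
Rounded to 2 dp = 0.05 ms

0.05


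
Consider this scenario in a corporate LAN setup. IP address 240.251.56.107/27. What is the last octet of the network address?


Given: IP = 240.251.56.107, prefix = /27
Subnet mask = 255.255.255.224
Last octet of IP: 107
Last octet of mask: 224
Network last octet = 107 AND 224 = 96

96


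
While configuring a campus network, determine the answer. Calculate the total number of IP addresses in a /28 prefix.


Given: CIDR prefix /28
Host bits = 32 - 28 = 4
Total addresses = 2^4 = 16

16


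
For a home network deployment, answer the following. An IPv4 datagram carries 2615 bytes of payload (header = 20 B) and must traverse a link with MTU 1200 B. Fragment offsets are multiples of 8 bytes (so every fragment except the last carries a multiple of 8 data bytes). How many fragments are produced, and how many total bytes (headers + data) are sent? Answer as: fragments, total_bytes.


Max data per non-final fragment = floor((MTU - header)/8)*8 = floor((1200 - 20)/8)*8 = floor(1180/8)*8 = 1176 B
Final fragment needs no 8-byte alignment: it can carry up to MTU - header = 1180 B
Non-final fragments needed = ceil((payload - 1180) / 1176) = ceil(1435/1176) = ceil(1.2202) = 2
Number of fragments = 2 + 1 = 3
Fragment sizes (data): 2 * 1176 B + 263 B (last, 263 <= 1180 OK)
Total bytes sent = payload + n_frags * header = 2615 + 3*20 = 2615 + 60 = 2675 B

3, 2675


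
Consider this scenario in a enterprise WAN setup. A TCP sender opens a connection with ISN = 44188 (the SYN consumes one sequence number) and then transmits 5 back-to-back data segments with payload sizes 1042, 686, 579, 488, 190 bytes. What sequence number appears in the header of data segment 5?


The SYN occupies sequence number ISN = 44188, so the first data byte is ISN + 1 = 44189.
SEQ of data segment i = (ISN + 1) + sum of payload sizes of segments 1..i-1.
Segment 1: SEQ = 44189, payload = 1042 bytes
Segment 2: SEQ = 45231, payload = 686 bytes
Segment 3: SEQ = 45917, payload = 579 bytes
Segment 4: SEQ = 46496, payload = 488 bytes
Segment 5: SEQ = 46984, payload = 190 bytes
SEQ of segment 5 = 44189 + 1042 + 686 + 579 + 488 = 46984

46984


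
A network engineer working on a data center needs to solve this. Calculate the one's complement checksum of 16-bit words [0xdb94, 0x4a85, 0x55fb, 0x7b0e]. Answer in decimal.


Given words: [0xdb94, 0x4a85, 0x55fb, 0x7b0e]
Step 1: Sum all words
Raw sum = 56212 + 19077 + 22011 + 31502 = 128802
Step 2: Fold carry: (63266 + 1) = 63267
One's complement = ~63267 & 0xFFFF = 2268

2268


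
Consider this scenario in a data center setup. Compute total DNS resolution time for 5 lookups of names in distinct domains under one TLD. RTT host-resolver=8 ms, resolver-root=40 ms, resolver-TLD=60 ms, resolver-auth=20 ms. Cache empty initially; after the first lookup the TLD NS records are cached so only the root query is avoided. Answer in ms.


Lookup 1 (cold cache): local + root + TLD + auth = 8 + 40 + 60 + 20 = 128 ms
Lookups 2..5 (TLD NS cached -> skip root; new domain -> still ask TLD and auth): local + TLD + auth = 8 + 60 + 20 = 88 ms each
Remaining 4 lookups: 4 * 88 = 352 ms
Total = 128 + 352 = 480 ms

480


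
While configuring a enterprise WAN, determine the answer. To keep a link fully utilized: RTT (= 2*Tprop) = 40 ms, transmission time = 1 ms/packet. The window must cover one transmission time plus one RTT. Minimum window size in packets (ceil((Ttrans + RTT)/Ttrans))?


Given: Ttrans = 1 ms, RTT = 40 ms (= 2 * Tprop, Tprop = 20 ms)
Time until first ACK returns = Ttrans + RTT = 1 + 40 = 41 ms
Need W * Ttrans >= Ttrans + RTT  ->  W >= (Ttrans + RTT) / Ttrans
(Ttrans + RTT) / Ttrans = 41 / 1 = 41
W_min = ceil(41) = 41

41


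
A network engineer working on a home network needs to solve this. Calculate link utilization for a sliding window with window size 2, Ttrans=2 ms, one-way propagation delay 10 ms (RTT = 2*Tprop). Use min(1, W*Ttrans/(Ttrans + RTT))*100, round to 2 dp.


Given: W = 2, Ttrans = 2 ms, RTT = 20 ms (= 2 * Tprop, Tprop = 10 ms)
Cycle time = Ttrans + RTT = 2 + 20 = 22 ms (first packet sent until its ACK returns)
W * Ttrans = 2 * 2 = 4 ms of sending per cycle
W * Ttrans / (Ttrans + RTT) = 4 / 22 = 0.181818
U = min(1, 0.181818) = 0.181818
U% = 18.18%

18.18


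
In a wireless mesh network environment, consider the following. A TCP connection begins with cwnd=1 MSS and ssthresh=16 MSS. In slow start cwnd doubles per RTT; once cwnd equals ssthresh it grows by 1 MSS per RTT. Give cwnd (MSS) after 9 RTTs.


RTT 0: cwnd = 1 MSS (initial)
RTT 1: cwnd = 2 MSS (slow start, doubled)
RTT 2: cwnd = 4 MSS (slow start, doubled)
RTT 3: cwnd = 8 MSS (slow start, doubled)
RTT 4: cwnd = 16 MSS (slow start, doubled)
RTT 5: cwnd = 17 MSS (congestion avoidance, +1)
RTT 6: cwnd = 18 MSS (congestion avoidance, +1)
RTT 7: cwnd = 19 MSS (congestion avoidance, +1)
RTT 8: cwnd = 20 MSS (congestion avoidance, +1)
RTT 9: cwnd = 21 MSS (congestion avoidance, +1)

21


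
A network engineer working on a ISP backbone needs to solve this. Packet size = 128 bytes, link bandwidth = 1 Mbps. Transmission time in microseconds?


Given: packet = 128 bytes, bandwidth = 1 Mbps
Packet in bits = 128 * 8 = 1024 bits
Bandwidth = 1 * 10^6 = 1000000 bps
Time = 1024 / 1000000 seconds
Time in us = 1024 * 10^6 / 1000000 = 1024

1024


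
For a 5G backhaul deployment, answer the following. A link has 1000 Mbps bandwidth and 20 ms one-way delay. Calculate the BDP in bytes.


Given: bandwidth = 1000 Mbps, delay = 20 ms
BDP in bits = 1000 * 10^6 * 20 / 1000
BDP in bits = 20000000
BDP in bytes = 20000000 / 8 = 2500000

2500000


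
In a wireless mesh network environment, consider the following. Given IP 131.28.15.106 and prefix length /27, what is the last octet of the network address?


Given: IP = 131.28.15.106, prefix = /27
Subnet mask = 255.255.255.224
Last octet of IP: 106
Last octet of mask: 224
Network last octet = 106 AND 224 = 96

96


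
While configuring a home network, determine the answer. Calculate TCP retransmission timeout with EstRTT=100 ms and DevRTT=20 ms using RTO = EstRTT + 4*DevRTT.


Given: EstRTT = 100 ms, DevRTT = 20 ms
Timeout = EstRTT + 4 * DevRTT
4 * DevRTT = 4 * 20 = 80
Timeout = 100 + 80 = 180 ms

180


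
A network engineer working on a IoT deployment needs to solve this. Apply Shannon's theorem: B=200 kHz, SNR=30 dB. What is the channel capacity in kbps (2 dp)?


Given: B = 200 kHz, SNR = 30 dB
SNR linear = 10^(30/10) = 1000
1 + SNR = 1001
log2(1001) = 9.9672262588
C = 200 * 1000 * 9.9672262588 = 1993445.2518 bps
C = 1993.445252 kbps -> 1993.45 kbps (2 dp)

1993.45


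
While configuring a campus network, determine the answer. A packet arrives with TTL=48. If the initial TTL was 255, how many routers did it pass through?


Given: initial TTL = 255, received TTL = 48
Hops = initial TTL - received TTL
Hops = 255 - 48 = 207

207


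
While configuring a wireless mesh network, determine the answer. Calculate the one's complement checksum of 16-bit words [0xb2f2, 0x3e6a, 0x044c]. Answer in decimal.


Given words: [0xb2f2, 0x3e6a, 0x044c]
Step 1: Sum all words
Raw sum = 45810 + 15978 + 1100 = 62888
One's complement = ~62888 & 0xFFFF = 2647

2647


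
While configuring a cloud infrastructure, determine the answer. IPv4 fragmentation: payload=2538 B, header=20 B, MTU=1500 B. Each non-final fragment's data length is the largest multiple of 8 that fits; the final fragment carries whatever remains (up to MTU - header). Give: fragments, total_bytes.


Max data per non-final fragment = floor((MTU - header)/8)*8 = floor((1500 - 20)/8)*8 = floor(1480/8)*8 = 1480 B
Final fragment needs no 8-byte alignment: it can carry up to MTU - header = 1480 B
Non-final fragments needed = ceil((payload - 1480) / 1480) = ceil(1058/1480) = ceil(0.7149) = 1
Number of fragments = 1 + 1 = 2
Fragment sizes (data): 1 * 1480 B + 1058 B (last, 1058 <= 1480 OK)
Total bytes sent = payload + n_frags * header = 2538 + 2*20 = 2538 + 40 = 2578 B

2, 2578


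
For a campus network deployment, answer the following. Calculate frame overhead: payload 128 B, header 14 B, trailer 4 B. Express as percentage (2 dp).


Given: payload = 128 B, header = 14 B, trailer = 4 B
Overhead bytes = header + trailer = 14 + 4 = 18
Total frame = payload + overhead = 128 + 18 = 146
Overhead % = 18 / 146 * 100 = 12.3288% -> 12.33% (2 dp)

12.33


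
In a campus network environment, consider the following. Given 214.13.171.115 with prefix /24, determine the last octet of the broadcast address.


Given: IP = 214.13.171.115, prefix = /24
Host bits = 32 - 24 = 8
Network last octet = 115 AND mask = 0
Host part size = 2^8 - 1 = 255
Broadcast last octet = 0 OR 255 = 255

255


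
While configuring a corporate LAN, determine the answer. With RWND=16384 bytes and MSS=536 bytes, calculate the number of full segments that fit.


Given: RWND = 16384 bytes, MSS = 536 bytes
Full segments = floor(RWND / MSS)
Full segments = floor(16384 / 536)
Full segments = floor(30.5672) = 30

30


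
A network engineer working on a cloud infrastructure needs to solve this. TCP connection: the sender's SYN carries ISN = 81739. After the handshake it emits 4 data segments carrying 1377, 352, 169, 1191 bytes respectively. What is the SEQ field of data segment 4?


The SYN occupies sequence number ISN = 81739, so the first data byte is ISN + 1 = 81740.
SEQ of data segment i = (ISN + 1) + sum of payload sizes of segments 1..i-1.
Segment 1: SEQ = 81740, payload = 1377 bytes
Segment 2: SEQ = 83117, payload = 352 bytes
Segment 3: SEQ = 83469, payload = 169 bytes
Segment 4: SEQ = 83638, payload = 1191 bytes
SEQ of segment 4 = 81740 + 1377 + 352 + 169 = 83638

83638


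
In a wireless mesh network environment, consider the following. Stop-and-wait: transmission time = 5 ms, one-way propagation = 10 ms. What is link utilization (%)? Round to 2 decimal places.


Given: Ttrans = 5 ms, Tprop = 10 ms
RTT = 2 * Tprop = 2 * 10 = 20 ms
U = Ttrans / (Ttrans + RTT)
U = 5 / (5 + 20)
U = 5 / 25 = 0.2
U% = 20.00%

20.00


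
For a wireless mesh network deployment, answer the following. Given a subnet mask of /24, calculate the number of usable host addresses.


Given: subnet mask /24
Host bits = 32 - 24 = 8
Total addresses = 2^8 = 256
Usable hosts = 256 - 2 (network + broadcast) = 254

254


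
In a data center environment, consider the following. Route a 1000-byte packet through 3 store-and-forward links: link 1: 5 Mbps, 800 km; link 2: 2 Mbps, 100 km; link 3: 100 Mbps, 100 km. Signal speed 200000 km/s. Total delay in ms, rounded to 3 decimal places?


Packet = 1000 bytes = 8000 bits. Store-and-forward: sum (t_trans + t_prop) per link.
Link 1: t_trans = 8000/(5*10^6) s = 1.6000 ms; t_prop = 800/200000 s = 4.0000 ms; subtotal = 5.6000 ms
Link 2: t_trans = 8000/(2*10^6) s = 4.0000 ms; t_prop = 100/200000 s = 0.5000 ms; subtotal = 4.5000 ms
Link 3: t_trans = 8000/(100*10^6) s = 0.0800 ms; t_prop = 100/200000 s = 0.5000 ms; subtotal = 0.5800 ms
End-to-end = 5.6000 + 4.5000 + 0.5800 = 10.6800 ms -> 10.680 ms (3 dp)

10.680


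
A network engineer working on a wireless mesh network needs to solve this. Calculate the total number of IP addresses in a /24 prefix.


Given: CIDR prefix /24
Host bits = 32 - 24 = 8
Total addresses = 2^8 = 256

256


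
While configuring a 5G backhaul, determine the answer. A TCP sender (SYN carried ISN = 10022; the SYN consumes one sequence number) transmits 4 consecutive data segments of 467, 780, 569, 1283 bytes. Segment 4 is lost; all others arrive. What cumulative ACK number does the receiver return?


SYN uses sequence number 10022; first data byte = ISN + 1 = 10023.
Segment 1: SEQ = 10023, len = 467 B, covers [10023, 10489]
Segment 2: SEQ = 10490, len = 780 B, covers [10490, 11269]
Segment 3: SEQ = 11270, len = 569 B, covers [11270, 11838]
Segment 4: SEQ = 11839, len = 1283 B, covers [11839, 13121] [LOST]
In-order data received: bytes [10023, 11838] (segments 1..3).
Segment 4 missing -> gap begins at byte 11839.
Cumulative ACK = next expected in-order byte = 10023 + 467 + 780 + 569 = 11839

11839


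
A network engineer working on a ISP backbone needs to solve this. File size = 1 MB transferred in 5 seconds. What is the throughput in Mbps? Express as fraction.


Given: file = 1 MB, time = 5 s
File in Mb = 1 * 8 = 8 Mb
Throughput = 8 / 5 Mbps
Throughput = 8/5 Mbps

8/5


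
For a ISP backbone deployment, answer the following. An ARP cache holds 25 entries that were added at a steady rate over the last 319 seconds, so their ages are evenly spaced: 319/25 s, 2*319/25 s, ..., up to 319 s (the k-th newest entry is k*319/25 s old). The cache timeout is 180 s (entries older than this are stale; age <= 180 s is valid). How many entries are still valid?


Ages are k * 319/25 s for k = 1..25 (spacing = 12.7600 s).
Entry k is valid iff k * 319/25 <= 180 iff k <= 25 * 180 / 319 = 14.1066
n_valid = floor(14.1066) = 14
(n_stale = 25 - 14 = 11)

14


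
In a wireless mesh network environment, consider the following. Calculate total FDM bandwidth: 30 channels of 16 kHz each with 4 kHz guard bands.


Given: 30 channels, 16 kHz each, guard = 4 kHz
Channel bandwidth = 30 * 16 = 480 kHz
Guard bands = 29 gaps * 4 kHz = 116 kHz
Total = 480 + 116 = 596 kHz

596


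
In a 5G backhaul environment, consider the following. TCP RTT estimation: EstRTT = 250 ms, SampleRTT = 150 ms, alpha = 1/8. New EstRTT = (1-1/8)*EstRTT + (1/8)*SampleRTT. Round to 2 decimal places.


Given: EstRTT = 250 ms, SampleRTT = 150 ms, alpha = 1/8
New EstRTT = (1 - alpha) * EstRTT + alpha * SampleRTT
(7/8) * 250 = 218.75
(1/8) * 150 = 18.75
New EstRTT = 218.75 + 18.75 = 237.5 ms -> 237.50 ms (2 dp)

237.50


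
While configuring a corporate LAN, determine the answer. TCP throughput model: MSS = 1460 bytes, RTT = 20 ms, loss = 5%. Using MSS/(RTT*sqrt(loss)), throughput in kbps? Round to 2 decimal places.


Given: MSS = 1460 bytes, RTT = 20 ms, loss = 5%
RTT in seconds = 20 / 1000 = 0.02
Loss rate = 5% = 0.05
sqrt(loss) = sqrt(0.05) = 0.223606797750
Throughput (bytes/s) = 1460 / (0.02 * 0.223606797750) = 326465.9247
Throughput (kbps) = 326465.9247 * 8 / 1000 = 2611.727398 -> 2611.73 kbps (2 dp)

2611.73


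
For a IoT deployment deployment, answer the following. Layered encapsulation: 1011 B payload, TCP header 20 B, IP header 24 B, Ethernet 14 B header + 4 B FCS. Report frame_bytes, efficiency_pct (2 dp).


TCP segment = 1011 + 20 = 1031 B
IP packet = 1031 + 24 = 1055 B
Ethernet frame = 1055 + 14 + 4 = 1073 B
Efficiency = app / frame = 1011 / 1073 = 0.942218 = 94.2218% -> 94.22% (2 dp)

1073, 94.22


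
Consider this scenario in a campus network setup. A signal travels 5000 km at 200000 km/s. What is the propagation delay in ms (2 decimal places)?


Given: distance = 5000 km, speed = 200000 km/s
Delay = distance / speed = 5000 / 200000 seconds
Delay in ms = 5000 * 1000 / 200000
Delay = 25.0000 ms
Rounded to 2 dp = 25.00 ms

25.00


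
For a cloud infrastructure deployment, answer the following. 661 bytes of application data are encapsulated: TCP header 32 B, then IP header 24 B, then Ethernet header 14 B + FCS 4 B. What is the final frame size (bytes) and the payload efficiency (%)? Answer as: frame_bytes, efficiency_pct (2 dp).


TCP segment = 661 + 32 = 693 B
IP packet = 693 + 24 = 717 B
Ethernet frame = 717 + 14 + 4 = 735 B
Efficiency = app / frame = 661 / 735 = 0.899320 = 89.9320% -> 89.93% (2 dp)

735, 89.93


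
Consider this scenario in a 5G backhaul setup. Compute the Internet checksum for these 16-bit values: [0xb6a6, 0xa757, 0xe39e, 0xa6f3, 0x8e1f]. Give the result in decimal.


Given words: [0xb6a6, 0xa757, 0xe39e, 0xa6f3, 0x8e1f]
Step 1: Sum all words
Raw sum = 46758 + 42839 + 58270 + 42739 + 36383 = 226989
Step 2: Fold carry: (30381 + 3) = 30384
One's complement = ~30384 & 0xFFFF = 35151

35151


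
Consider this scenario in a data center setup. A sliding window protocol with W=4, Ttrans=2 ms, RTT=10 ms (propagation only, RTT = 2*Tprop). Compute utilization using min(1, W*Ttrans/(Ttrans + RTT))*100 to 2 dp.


Given: W = 4, Ttrans = 2 ms, RTT = 10 ms (= 2 * Tprop, Tprop = 5 ms)
Cycle time = Ttrans + RTT = 2 + 10 = 12 ms (first packet sent until its ACK returns)
W * Ttrans = 4 * 2 = 8 ms of sending per cycle
W * Ttrans / (Ttrans + RTT) = 8 / 12 = 0.666667
U = min(1, 0.666667) = 0.666667
U% = 66.67%

66.67


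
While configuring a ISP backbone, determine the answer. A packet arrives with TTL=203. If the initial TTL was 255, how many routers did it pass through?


Given: initial TTL = 255, received TTL = 203
Hops = initial TTL - received TTL
Hops = 255 - 203 = 52

52


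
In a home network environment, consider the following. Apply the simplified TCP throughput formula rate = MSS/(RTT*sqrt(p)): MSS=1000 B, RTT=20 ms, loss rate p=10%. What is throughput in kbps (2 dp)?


Given: MSS = 1000 bytes, RTT = 20 ms, loss = 10%
RTT in seconds = 20 / 1000 = 0.02
Loss rate = 10% = 0.1
sqrt(loss) = sqrt(0.1) = 0.316227766017
Throughput (bytes/s) = 1000 / (0.02 * 0.316227766017) = 158113.8830
Throughput (kbps) = 158113.8830 * 8 / 1000 = 1264.911064 -> 1264.91 kbps (2 dp)

1264.91


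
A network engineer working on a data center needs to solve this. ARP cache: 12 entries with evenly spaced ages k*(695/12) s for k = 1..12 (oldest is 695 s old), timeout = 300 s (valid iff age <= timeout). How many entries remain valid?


Ages are k * 695/12 s for k = 1..12 (spacing = 57.9167 s).
Entry k is valid iff k * 695/12 <= 300 iff k <= 12 * 300 / 695 = 5.1799
n_valid = floor(5.1799) = 5
(n_stale = 12 - 5 = 7)

5


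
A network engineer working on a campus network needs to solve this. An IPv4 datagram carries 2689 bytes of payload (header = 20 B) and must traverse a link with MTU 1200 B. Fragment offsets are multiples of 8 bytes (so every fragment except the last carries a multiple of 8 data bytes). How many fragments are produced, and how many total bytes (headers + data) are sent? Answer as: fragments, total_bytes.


Max data per non-final fragment = floor((MTU - header)/8)*8 = floor((1200 - 20)/8)*8 = floor(1180/8)*8 = 1176 B
Final fragment needs no 8-byte alignment: it can carry up to MTU - header = 1180 B
Non-final fragments needed = ceil((payload - 1180) / 1176) = ceil(1509/1176) = ceil(1.2832) = 2
Number of fragments = 2 + 1 = 3
Fragment sizes (data): 2 * 1176 B + 337 B (last, 337 <= 1180 OK)
Total bytes sent = payload + n_frags * header = 2689 + 3*20 = 2689 + 60 = 2749 B

3, 2749


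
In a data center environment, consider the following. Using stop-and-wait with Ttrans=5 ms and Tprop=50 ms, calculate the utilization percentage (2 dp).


Given: Ttrans = 5 ms, Tprop = 50 ms
RTT = 2 * Tprop = 2 * 50 = 100 ms
U = Ttrans / (Ttrans + RTT)
U = 5 / (5 + 100)
U = 5 / 105 = 0.047619
U% = 4.76%

4.76


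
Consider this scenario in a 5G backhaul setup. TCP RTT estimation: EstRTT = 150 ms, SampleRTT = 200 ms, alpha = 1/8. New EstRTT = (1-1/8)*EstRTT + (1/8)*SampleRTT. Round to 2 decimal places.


Given: EstRTT = 150 ms, SampleRTT = 200 ms, alpha = 1/8
New EstRTT = (1 - alpha) * EstRTT + alpha * SampleRTT
(7/8) * 150 = 131.25
(1/8) * 200 = 25
New EstRTT = 131.25 + 25 = 156.25 ms -> 156.25 ms (2 dp)

156.25


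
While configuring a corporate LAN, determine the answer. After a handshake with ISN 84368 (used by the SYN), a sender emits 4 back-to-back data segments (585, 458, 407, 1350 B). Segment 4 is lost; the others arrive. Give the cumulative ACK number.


SYN uses sequence number 84368; first data byte = ISN + 1 = 84369.
Segment 1: SEQ = 84369, len = 585 B, covers [84369, 84953]
Segment 2: SEQ = 84954, len = 458 B, covers [84954, 85411]
Segment 3: SEQ = 85412, len = 407 B, covers [85412, 85818]
Segment 4: SEQ = 85819, len = 1350 B, covers [85819, 87168] [LOST]
In-order data received: bytes [84369, 85818] (segments 1..3).
Segment 4 missing -> gap begins at byte 85819.
Cumulative ACK = next expected in-order byte = 84369 + 585 + 458 + 407 = 85819

85819


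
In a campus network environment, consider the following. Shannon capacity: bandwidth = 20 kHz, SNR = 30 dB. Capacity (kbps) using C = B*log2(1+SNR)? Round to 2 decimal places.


Given: B = 20 kHz, SNR = 30 dB
SNR linear = 10^(30/10) = 1000
1 + SNR = 1001
log2(1001) = 9.9672262588
C = 20 * 1000 * 9.9672262588 = 199344.5252 bps
C = 199.344525 kbps -> 199.34 kbps (2 dp)

199.34


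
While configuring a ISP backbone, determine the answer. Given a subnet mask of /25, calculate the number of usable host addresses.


Given: subnet mask /25
Host bits = 32 - 25 = 7
Total addresses = 2^7 = 128
Usable hosts = 128 - 2 (network + broadcast) = 126

126


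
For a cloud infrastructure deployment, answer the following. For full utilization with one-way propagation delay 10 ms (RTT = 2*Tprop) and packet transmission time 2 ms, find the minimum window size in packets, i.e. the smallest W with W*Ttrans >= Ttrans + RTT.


Given: Ttrans = 2 ms, RTT = 20 ms (= 2 * Tprop, Tprop = 10 ms)
Time until first ACK returns = Ttrans + RTT = 2 + 20 = 22 ms
Need W * Ttrans >= Ttrans + RTT  ->  W >= (Ttrans + RTT) / Ttrans
(Ttrans + RTT) / Ttrans = 22 / 2 = 11
W_min = ceil(11) = 11

11


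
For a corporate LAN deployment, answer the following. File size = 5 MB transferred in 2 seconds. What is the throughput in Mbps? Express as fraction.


Given: file = 5 MB, time = 2 s
File in Mb = 5 * 8 = 40 Mb
Throughput = 40 / 2 Mbps
Throughput = 20 Mbps

20


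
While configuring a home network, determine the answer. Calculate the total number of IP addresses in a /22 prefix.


Given: CIDR prefix /22
Host bits = 32 - 22 = 10
Total addresses = 2^10 = 1024

1024


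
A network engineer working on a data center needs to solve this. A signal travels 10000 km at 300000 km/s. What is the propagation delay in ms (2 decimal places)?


Given: distance = 10000 km, speed = 300000 km/s
Delay = distance / speed = 10000 / 300000 seconds
Delay in ms = 10000 * 1000 / 300000
Delay = 33.3333 ms
Rounded to 2 dp = 33.33 ms

33.33


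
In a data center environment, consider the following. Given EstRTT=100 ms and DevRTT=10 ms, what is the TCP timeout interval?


Given: EstRTT = 100 ms, DevRTT = 10 ms
Timeout = EstRTT + 4 * DevRTT
4 * DevRTT = 4 * 10 = 40
Timeout = 100 + 40 = 140 ms

140


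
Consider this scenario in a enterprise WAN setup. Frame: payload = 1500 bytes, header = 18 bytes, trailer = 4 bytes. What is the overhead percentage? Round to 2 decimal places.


Given: payload = 1500 B, header = 18 B, trailer = 4 B
Overhead bytes = header + trailer = 18 + 4 = 22
Total frame = payload + overhead = 1500 + 22 = 1522
Overhead % = 22 / 1522 * 100 = 1.4455% -> 1.45% (2 dp)

1.45


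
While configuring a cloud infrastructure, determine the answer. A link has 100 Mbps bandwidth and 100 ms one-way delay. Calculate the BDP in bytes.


Given: bandwidth = 100 Mbps, delay = 100 ms
BDP in bits = 100 * 10^6 * 100 / 1000
BDP in bits = 10000000
BDP in bytes = 10000000 / 8 = 1250000

1250000


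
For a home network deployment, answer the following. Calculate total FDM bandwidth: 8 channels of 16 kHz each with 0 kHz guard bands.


Given: 8 channels, 16 kHz each, guard = 0 kHz
Channel bandwidth = 8 * 16 = 128 kHz
Guard bands = 7 gaps * 0 kHz = 0 kHz
Total = 128 + 0 = 128 kHz

128


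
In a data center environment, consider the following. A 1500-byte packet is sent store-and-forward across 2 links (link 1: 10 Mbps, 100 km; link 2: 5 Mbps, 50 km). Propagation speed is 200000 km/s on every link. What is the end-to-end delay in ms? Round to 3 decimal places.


Packet = 1500 bytes = 12000 bits. Store-and-forward: sum (t_trans + t_prop) per link.
Link 1: t_trans = 12000/(10*10^6) s = 1.2000 ms; t_prop = 100/200000 s = 0.5000 ms; subtotal = 1.7000 ms
Link 2: t_trans = 12000/(5*10^6) s = 2.4000 ms; t_prop = 50/200000 s = 0.2500 ms; subtotal = 2.6500 ms
End-to-end = 1.7000 + 2.6500 = 4.3500 ms -> 4.350 ms (3 dp)

4.350


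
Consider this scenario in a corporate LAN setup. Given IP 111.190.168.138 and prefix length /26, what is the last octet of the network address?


Given: IP = 111.190.168.138, prefix = /26
Subnet mask = 255.255.255.192
Last octet of IP: 138
Last octet of mask: 192
Network last octet = 138 AND 192 = 128

128


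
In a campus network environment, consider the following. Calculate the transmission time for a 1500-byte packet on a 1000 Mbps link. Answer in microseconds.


Given: packet = 1500 bytes, bandwidth = 1000 Mbps
Packet in bits = 1500 * 8 = 12000 bits
Bandwidth = 1000 * 10^6 = 1000000000 bps
Time = 12000 / 1000000000 seconds
Time in us = 12000 * 10^6 / 1000000000 = 12

12


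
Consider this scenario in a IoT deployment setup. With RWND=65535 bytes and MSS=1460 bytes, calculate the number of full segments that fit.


Given: RWND = 65535 bytes, MSS = 1460 bytes
Full segments = floor(RWND / MSS)
Full segments = floor(65535 / 1460)
Full segments = floor(44.887) = 44

44


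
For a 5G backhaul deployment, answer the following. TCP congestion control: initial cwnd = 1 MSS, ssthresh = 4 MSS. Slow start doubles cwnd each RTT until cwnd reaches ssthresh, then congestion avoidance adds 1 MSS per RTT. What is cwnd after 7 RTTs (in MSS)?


RTT 0: cwnd = 1 MSS (initial)
RTT 1: cwnd = 2 MSS (slow start, doubled)
RTT 2: cwnd = 4 MSS (slow start, doubled)
RTT 3: cwnd = 5 MSS (congestion avoidance, +1)
RTT 4: cwnd = 6 MSS (congestion avoidance, +1)
RTT 5: cwnd = 7 MSS (congestion avoidance, +1)
RTT 6: cwnd = 8 MSS (congestion avoidance, +1)
RTT 7: cwnd = 9 MSS (congestion avoidance, +1)

9


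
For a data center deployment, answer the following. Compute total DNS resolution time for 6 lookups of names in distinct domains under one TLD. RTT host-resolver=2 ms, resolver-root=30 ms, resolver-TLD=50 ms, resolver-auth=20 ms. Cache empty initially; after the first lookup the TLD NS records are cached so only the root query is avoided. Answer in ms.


Lookup 1 (cold cache): local + root + TLD + auth = 2 + 30 + 50 + 20 = 102 ms
Lookups 2..6 (TLD NS cached -> skip root; new domain -> still ask TLD and auth): local + TLD + auth = 2 + 50 + 20 = 72 ms each
Remaining 5 lookups: 5 * 72 = 360 ms
Total = 102 + 360 = 462 ms

462


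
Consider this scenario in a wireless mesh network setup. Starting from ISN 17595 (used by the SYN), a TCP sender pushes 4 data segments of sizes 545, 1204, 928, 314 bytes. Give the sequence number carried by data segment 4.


The SYN occupies sequence number ISN = 17595, so the first data byte is ISN + 1 = 17596.
SEQ of data segment i = (ISN + 1) + sum of payload sizes of segments 1..i-1.
Segment 1: SEQ = 17596, payload = 545 bytes
Segment 2: SEQ = 18141, payload = 1204 bytes
Segment 3: SEQ = 19345, payload = 928 bytes
Segment 4: SEQ = 20273, payload = 314 bytes
SEQ of segment 4 = 17596 + 545 + 1204 + 928 = 20273

20273


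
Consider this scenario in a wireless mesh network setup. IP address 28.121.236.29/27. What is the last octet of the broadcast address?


Given: IP = 28.121.236.29, prefix = /27
Host bits = 32 - 27 = 5
Network last octet = 29 AND mask = 0
Host part size = 2^5 - 1 = 31
Broadcast last octet = 0 OR 31 = 31

31


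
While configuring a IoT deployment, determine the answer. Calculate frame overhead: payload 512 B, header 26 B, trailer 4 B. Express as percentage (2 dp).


Given: payload = 512 B, header = 26 B, trailer = 4 B
Overhead bytes = header + trailer = 26 + 4 = 30
Total frame = payload + overhead = 512 + 30 = 542
Overhead % = 30 / 542 * 100 = 5.5351% -> 5.54% (2 dp)

5.54


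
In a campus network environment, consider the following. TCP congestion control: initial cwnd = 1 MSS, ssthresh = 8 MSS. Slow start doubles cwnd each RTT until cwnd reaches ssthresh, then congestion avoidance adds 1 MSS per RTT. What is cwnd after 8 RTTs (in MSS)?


RTT 0: cwnd = 1 MSS (initial)
RTT 1: cwnd = 2 MSS (slow start, doubled)
RTT 2: cwnd = 4 MSS (slow start, doubled)
RTT 3: cwnd = 8 MSS (slow start, doubled)
RTT 4: cwnd = 9 MSS (congestion avoidance, +1)
RTT 5: cwnd = 10 MSS (congestion avoidance, +1)
RTT 6: cwnd = 11 MSS (congestion avoidance, +1)
RTT 7: cwnd = 12 MSS (congestion avoidance, +1)
RTT 8: cwnd = 13 MSS (congestion avoidance, +1)

13
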